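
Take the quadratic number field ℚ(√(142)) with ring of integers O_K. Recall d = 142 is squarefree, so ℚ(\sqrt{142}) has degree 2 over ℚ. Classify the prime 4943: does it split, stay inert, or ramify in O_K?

split — (4943) = 𝔭₁𝔭₂ with 𝔭₁ ≠ 𝔭₂

142 mod 4 = 2, hence disc K = 4·142 = 568 and O_K = ℤ[√142].
4943 ∤ 568, so 4943 is unramified.
Compute (142/4943) via Euler: 142^((4943-1)/2) mod 4943 = 1, so (142/4943) = 1.
Legendre symbol 1 ⇒ 4943 is split.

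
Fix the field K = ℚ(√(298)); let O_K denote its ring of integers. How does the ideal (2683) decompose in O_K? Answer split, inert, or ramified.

d = 298 ≡ 2 (mod 4), so O_K = ℤ[√298] and disc(K) = 4d = 1192.
disc(K) = 1192 is not divisible by 2683; 2683 is unramified.
Compute (298/2683) via Euler: 298^((2683-1)/2) mod 2683 = 2682, so (298/2683) = -1.
Legendre symbol -1 ⇒ 2683 is inert.

remains prime (inert)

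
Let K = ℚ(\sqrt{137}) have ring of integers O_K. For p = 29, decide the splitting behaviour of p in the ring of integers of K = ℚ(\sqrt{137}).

Since 137 ≡ 1 mod 4, the ring of integers is ℤ[(1+√137)/2] with discriminant 137.
disc(K) = 137 is not divisible by 29; 29 is unramified.
Compute (137/29) via Euler: 21^((29-1)/2) mod 29 = 28, so (137/29) = -1.
d is a non-residue mod p, hence 29 remains inert in O_K.

29 remains inert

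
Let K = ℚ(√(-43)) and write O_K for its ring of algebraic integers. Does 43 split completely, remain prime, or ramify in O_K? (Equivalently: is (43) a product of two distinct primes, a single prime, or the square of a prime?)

-43 mod 4 = 1, hence disc K = -43 and O_K = ℤ[(1+√-43)/2].
disc(K) = -43 = 43·(-1), so p = 43 is ramified.

ramified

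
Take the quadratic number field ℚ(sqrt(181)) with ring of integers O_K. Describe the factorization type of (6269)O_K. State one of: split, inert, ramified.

Since 181 ≡ 1 mod 4, the ring of integers is ℤ[(1+√181)/2] with discriminant 181.
disc(K) = 181 is not divisible by 6269; 6269 is unramified.
Legendre symbol by Euler's criterion: (181/6269) ≡ 181^3134 ≡ 6268 (mod 6269), i.e. (181/6269) = -1.
Legendre symbol -1 ⇒ 6269 is inert.

remains prime (inert)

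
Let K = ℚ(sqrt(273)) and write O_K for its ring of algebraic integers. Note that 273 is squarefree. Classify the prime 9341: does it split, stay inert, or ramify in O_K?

inert — (9341) stays prime in O_K

273 mod 4 = 1, hence disc K = 273 and O_K = ℤ[(1+√273)/2].
9341 ∤ 273, so 9341 is unramified.
Compute (273/9341) via Euler: 273^((9341-1)/2) mod 9341 = 9340, so (273/9341) = -1.
(273/9341) = -1, so 9341 is inert.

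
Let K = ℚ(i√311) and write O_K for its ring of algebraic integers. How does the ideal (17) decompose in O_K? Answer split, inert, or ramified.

remains prime (inert)

d = -311 ≡ 1 (mod 4), so O_K = ℤ[(1+√-311)/2] and disc(K) = d = -311.
17 ∤ -311, so 17 is unramified.
Legendre symbol by Euler's criterion: (-311/17) ≡ (-311)^8 ≡ 16 (mod 17), i.e. (-311/17) = -1.
(-311/17) = -1, so 17 is inert.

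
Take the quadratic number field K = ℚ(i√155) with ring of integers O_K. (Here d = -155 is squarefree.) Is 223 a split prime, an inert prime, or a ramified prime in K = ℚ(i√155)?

p splits

d = -155 ≡ 1 (mod 4), so O_K = ℤ[(1+√-155)/2] and disc(K) = d = -155.
223 ∤ -155, so 223 is unramified.
(-155/223) = 68^111 mod 223 = 1, giving Legendre symbol 1.
(-155/223) = 1, so 223 splits.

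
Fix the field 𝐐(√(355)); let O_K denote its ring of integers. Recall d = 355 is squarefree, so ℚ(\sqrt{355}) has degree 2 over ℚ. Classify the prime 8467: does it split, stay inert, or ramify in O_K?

355 mod 4 = 3, hence disc K = 4·355 = 1420 and O_K = ℤ[√355].
Since gcd(8467, 1420) = 1 the prime 8467 does not ramify.
Compute (355/8467) via Euler: 355^((8467-1)/2) mod 8467 = 1, so (355/8467) = 1.
(355/8467) = 1, so 8467 splits.

8467 splits in O_K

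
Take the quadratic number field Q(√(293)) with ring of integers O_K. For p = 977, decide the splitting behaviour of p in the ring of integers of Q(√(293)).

inert — (977) stays prime in O_K

293 mod 4 = 1, hence disc K = 293 and O_K = ℤ[(1+√293)/2].
Since gcd(977, 293) = 1 the prime 977 does not ramify.
Legendre symbol by Euler's criterion: (293/977) ≡ 293^488 ≡ 976 (mod 977), i.e. (293/977) = -1.
Legendre symbol -1 ⇒ 977 is inert.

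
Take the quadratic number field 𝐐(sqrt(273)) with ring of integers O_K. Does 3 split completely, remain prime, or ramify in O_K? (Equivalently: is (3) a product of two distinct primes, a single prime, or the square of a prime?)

273 mod 4 = 1, hence disc K = 273 and O_K = ℤ[(1+√273)/2].
3 divides disc(K) = 273, so 3 ramifies.

ramified — (3) = 𝔭²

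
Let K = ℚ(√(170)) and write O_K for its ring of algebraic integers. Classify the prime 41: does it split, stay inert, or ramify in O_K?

inert — (41) stays prime in O_K

170 mod 4 = 2, hence disc K = 4·170 = 680 and O_K = ℤ[√170].
Since gcd(41, 680) = 1 the prime 41 does not ramify.
Legendre symbol by Euler's criterion: (170/41) ≡ 170^20 ≡ 40 (mod 41), i.e. (170/41) = -1.
(170/41) = -1, so 41 is inert.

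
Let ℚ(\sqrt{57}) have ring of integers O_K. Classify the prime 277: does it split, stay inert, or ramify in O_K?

57 mod 4 = 1, hence disc K = 57 and O_K = ℤ[(1+√57)/2].
277 ∤ 57, so 277 is unramified.
Euler's criterion: 57^138 mod 277 = 1. Thus (57|277) = 1.
Legendre symbol 1 ⇒ 277 is split.

split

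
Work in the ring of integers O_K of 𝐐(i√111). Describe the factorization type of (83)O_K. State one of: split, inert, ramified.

inert

-111 mod 4 = 1, hence disc K = -111 and O_K = ℤ[(1+√-111)/2].
Since gcd(83, -111) = 1 the prime 83 does not ramify.
Euler's criterion: (-111)^41 mod 83 = 82. Thus (-111|83) = -1.
d is a non-residue mod p, hence 83 remains inert in O_K.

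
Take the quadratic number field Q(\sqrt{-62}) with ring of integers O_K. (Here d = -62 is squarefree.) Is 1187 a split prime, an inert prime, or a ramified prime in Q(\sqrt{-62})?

d = -62 ≡ 2 (mod 4), so O_K = ℤ[√-62] and disc(K) = 4d = -248.
disc(K) = -248 is not divisible by 1187; 1187 is unramified.
Legendre symbol by Euler's criterion: (-62/1187) ≡ (-62)^593 ≡ 1186 (mod 1187), i.e. (-62/1187) = -1.
Legendre symbol -1 ⇒ 1187 is inert.

inert — (1187) stays prime in O_K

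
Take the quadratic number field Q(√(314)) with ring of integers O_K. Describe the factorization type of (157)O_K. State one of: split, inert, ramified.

314 mod 4 = 2, hence disc K = 4·314 = 1256 and O_K = ℤ[√314].
157 divides disc(K) = 1256, so 157 ramifies.

p ramifies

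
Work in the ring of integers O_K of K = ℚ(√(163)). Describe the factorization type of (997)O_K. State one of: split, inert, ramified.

Since 163 ≢ 1 mod 4, the ring of integers is ℤ[√163] with discriminant 4·163 = 652.
Since gcd(997, 652) = 1 the prime 997 does not ramify.
(163/997) = 163^498 mod 997 = 996, giving Legendre symbol -1.
Legendre symbol -1 ⇒ 997 is inert.

inert — (997) stays prime in O_K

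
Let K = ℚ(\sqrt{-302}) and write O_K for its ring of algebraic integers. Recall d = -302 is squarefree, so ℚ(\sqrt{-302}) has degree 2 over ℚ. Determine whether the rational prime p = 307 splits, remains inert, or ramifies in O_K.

inert

-302 mod 4 = 2, hence disc K = 4·(-302) = -1208 and O_K = ℤ[√-302].
disc(K) = -1208 is not divisible by 307; 307 is unramified.
Euler's criterion: (-302)^153 mod 307 = 306. Thus (-302|307) = -1.
d is a non-residue mod p, hence 307 remains inert in O_K.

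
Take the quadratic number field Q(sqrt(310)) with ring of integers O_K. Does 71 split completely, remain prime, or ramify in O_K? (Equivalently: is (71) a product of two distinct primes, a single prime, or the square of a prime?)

p is inert

d = 310 ≡ 2 (mod 4), so O_K = ℤ[√310] and disc(K) = 4d = 1240.
disc(K) = 1240 is not divisible by 71; 71 is unramified.
Compute (310/71) via Euler: 26^((71-1)/2) mod 71 = 70, so (310/71) = -1.
Legendre symbol -1 ⇒ 71 is inert.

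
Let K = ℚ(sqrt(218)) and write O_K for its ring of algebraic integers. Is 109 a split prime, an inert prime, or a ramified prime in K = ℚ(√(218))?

p ramifies

d = 218 ≡ 2 (mod 4), so O_K = ℤ[√218] and disc(K) = 4d = 872.
109 divides disc(K) = 872, so 109 ramifies.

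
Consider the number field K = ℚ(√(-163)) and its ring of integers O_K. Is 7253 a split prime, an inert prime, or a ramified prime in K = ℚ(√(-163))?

7253 splits in O_K

Since -163 ≡ 1 mod 4, the ring of integers is ℤ[(1+√-163)/2] with discriminant -163.
disc(K) = -163 is not divisible by 7253; 7253 is unramified.
Compute (-163/7253) via Euler: 7090^((7253-1)/2) mod 7253 = 1, so (-163/7253) = 1.
d is a quadratic residue mod p, hence 7253 splits in O_K.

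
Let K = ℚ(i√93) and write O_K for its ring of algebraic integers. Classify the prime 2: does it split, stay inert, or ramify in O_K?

ramified

d = -93 ≡ 3 (mod 4), so O_K = ℤ[√-93] and disc(K) = 4d = -372.
disc(K) = -372 = 2·(-186), so p = 2 is ramified.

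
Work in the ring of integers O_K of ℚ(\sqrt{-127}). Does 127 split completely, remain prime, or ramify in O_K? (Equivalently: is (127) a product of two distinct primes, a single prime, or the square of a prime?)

ramifies in O_K

Since -127 ≡ 1 mod 4, the ring of integers is ℤ[(1+√-127)/2] with discriminant -127.
disc(K) = -127 = 127·(-1), so p = 127 is ramified.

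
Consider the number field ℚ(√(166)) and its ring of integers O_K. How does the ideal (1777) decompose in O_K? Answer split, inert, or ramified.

166 mod 4 = 2, hence disc K = 4·166 = 664 and O_K = ℤ[√166].
1777 ∤ 664, so 1777 is unramified.
Legendre symbol by Euler's criterion: (166/1777) ≡ 166^888 ≡ 1776 (mod 1777), i.e. (166/1777) = -1.
(166/1777) = -1, so 1777 is inert.

remains prime (inert)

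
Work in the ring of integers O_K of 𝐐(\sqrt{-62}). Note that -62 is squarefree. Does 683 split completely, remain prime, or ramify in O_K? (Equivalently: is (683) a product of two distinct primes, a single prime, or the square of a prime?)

d = -62 ≡ 2 (mod 4), so O_K = ℤ[√-62] and disc(K) = 4d = -248.
683 ∤ -248, so 683 is unramified.
(-62/683) = 621^341 mod 683 = 682, giving Legendre symbol -1.
Legendre symbol -1 ⇒ 683 is inert.

remains prime (inert)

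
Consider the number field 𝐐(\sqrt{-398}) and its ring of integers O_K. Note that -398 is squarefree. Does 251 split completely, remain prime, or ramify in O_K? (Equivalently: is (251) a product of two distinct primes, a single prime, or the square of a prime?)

-398 mod 4 = 2, hence disc K = 4·(-398) = -1592 and O_K = ℤ[√-398].
251 ∤ -1592, so 251 is unramified.
Euler's criterion: (-398)^125 mod 251 = 250. Thus (-398|251) = -1.
(-398/251) = -1, so 251 is inert.

inert — (251) stays prime in O_K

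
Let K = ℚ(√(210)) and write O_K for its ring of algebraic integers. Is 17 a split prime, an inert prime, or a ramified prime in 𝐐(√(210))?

p is inert

Since 210 ≢ 1 mod 4, the ring of integers is ℤ[√210] with discriminant 4·210 = 840.
disc(K) = 840 is not divisible by 17; 17 is unramified.
Compute (210/17) via Euler: 6^((17-1)/2) mod 17 = 16, so (210/17) = -1.
d is a non-residue mod p, hence 17 remains inert in O_K.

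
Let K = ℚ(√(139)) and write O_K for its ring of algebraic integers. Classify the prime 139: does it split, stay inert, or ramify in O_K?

p ramifies

139 mod 4 = 3, hence disc K = 4·139 = 556 and O_K = ℤ[√139].
disc(K) = 556 = 139·4, so p = 139 is ramified.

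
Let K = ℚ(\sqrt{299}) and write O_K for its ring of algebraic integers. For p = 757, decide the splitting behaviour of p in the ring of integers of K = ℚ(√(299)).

d = 299 ≡ 3 (mod 4), so O_K = ℤ[√299] and disc(K) = 4d = 1196.
757 ∤ 1196, so 757 is unramified.
Euler's criterion: 299^378 mod 757 = 756. Thus (299|757) = -1.
Legendre symbol -1 ⇒ 757 is inert.

p is inert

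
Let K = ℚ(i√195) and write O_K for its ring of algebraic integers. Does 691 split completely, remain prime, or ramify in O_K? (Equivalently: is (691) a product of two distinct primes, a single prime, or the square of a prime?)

-195 mod 4 = 1, hence disc K = -195 and O_K = ℤ[(1+√-195)/2].
Since gcd(691, -195) = 1 the prime 691 does not ramify.
Euler's criterion: (-195)^345 mod 691 = 690. Thus (-195|691) = -1.
(-195/691) = -1, so 691 is inert.

691 remains inert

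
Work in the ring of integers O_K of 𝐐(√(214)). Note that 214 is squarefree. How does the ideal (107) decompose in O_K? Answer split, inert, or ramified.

d = 214 ≡ 2 (mod 4), so O_K = ℤ[√214] and disc(K) = 4d = 856.
disc(K) = 856 = 107·8, so p = 107 is ramified.

ramifies in O_K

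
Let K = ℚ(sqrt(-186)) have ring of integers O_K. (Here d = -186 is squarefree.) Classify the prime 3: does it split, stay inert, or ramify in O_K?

-186 mod 4 = 2, hence disc K = 4·(-186) = -744 and O_K = ℤ[√-186].
Ramification test: 3 | -744. The prime 3 ramifies in K.

p ramifies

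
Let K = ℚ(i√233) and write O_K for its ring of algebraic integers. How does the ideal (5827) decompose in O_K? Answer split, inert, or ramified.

p is inert

d = -233 ≡ 3 (mod 4), so O_K = ℤ[√-233] and disc(K) = 4d = -932.
Since gcd(5827, -932) = 1 the prime 5827 does not ramify.
Euler's criterion: (-233)^2913 mod 5827 = 5826. Thus (-233|5827) = -1.
d is a non-residue mod p, hence 5827 remains inert in O_K.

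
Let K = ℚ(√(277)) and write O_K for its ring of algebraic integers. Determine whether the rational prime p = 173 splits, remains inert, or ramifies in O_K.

Since 277 ≡ 1 mod 4, the ring of integers is ℤ[(1+√277)/2] with discriminant 277.
disc(K) = 277 is not divisible by 173; 173 is unramified.
(277/173) = 104^86 mod 173 = 172, giving Legendre symbol -1.
Legendre symbol -1 ⇒ 173 is inert.

173 remains inert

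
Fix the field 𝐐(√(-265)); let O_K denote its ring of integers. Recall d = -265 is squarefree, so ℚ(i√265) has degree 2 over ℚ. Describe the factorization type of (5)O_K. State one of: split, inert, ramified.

5 is ramified

-265 mod 4 = 3, hence disc K = 4·(-265) = -1060 and O_K = ℤ[√-265].
Ramification test: 5 | -1060. The prime 5 ramifies in K.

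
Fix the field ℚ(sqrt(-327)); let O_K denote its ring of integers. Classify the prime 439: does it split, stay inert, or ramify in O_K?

d = -327 ≡ 1 (mod 4), so O_K = ℤ[(1+√-327)/2] and disc(K) = d = -327.
disc(K) = -327 is not divisible by 439; 439 is unramified.
(-327/439) = 112^219 mod 439 = 1, giving Legendre symbol 1.
d is a quadratic residue mod p, hence 439 splits in O_K.

p splits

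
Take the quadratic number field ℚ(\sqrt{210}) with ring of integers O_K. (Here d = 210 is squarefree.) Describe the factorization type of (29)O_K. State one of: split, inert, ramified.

29 splits in O_K

d = 210 ≡ 2 (mod 4), so O_K = ℤ[√210] and disc(K) = 4d = 840.
disc(K) = 840 is not divisible by 29; 29 is unramified.
Legendre symbol by Euler's criterion: (210/29) ≡ 210^14 ≡ 1 (mod 29), i.e. (210/29) = 1.
Legendre symbol 1 ⇒ 29 is split.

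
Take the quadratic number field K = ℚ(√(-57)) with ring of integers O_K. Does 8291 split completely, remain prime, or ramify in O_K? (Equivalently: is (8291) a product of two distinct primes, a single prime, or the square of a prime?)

d = -57 ≡ 3 (mod 4), so O_K = ℤ[√-57] and disc(K) = 4d = -228.
Since gcd(8291, -228) = 1 the prime 8291 does not ramify.
(-57/8291) = 8234^4145 mod 8291 = 1, giving Legendre symbol 1.
d is a quadratic residue mod p, hence 8291 splits in O_K.

split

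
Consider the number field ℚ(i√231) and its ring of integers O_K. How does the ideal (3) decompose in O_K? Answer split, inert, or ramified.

ramified

d = -231 ≡ 1 (mod 4), so O_K = ℤ[(1+√-231)/2] and disc(K) = d = -231.
Ramification test: 3 | -231. The prime 3 ramifies in K.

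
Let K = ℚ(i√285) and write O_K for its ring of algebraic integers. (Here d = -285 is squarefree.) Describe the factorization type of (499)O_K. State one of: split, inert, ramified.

-285 mod 4 = 3, hence disc K = 4·(-285) = -1140 and O_K = ℤ[√-285].
Since gcd(499, -1140) = 1 the prime 499 does not ramify.
Euler's criterion: (-285)^249 mod 499 = 498. Thus (-285|499) = -1.
d is a non-residue mod p, hence 499 remains inert in O_K.

499 remains inert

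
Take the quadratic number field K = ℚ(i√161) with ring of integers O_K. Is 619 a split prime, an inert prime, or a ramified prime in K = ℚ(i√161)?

Since -161 ≢ 1 mod 4, the ring of integers is ℤ[√-161] with discriminant 4·(-161) = -644.
619 ∤ -644, so 619 is unramified.
Euler's criterion: (-161)^309 mod 619 = 618. Thus (-161|619) = -1.
Legendre symbol -1 ⇒ 619 is inert.

remains prime (inert)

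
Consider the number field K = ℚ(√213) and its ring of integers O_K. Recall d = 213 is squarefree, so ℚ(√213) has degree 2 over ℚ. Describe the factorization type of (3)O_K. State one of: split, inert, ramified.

213 mod 4 = 1, hence disc K = 213 and O_K = ℤ[(1+√213)/2].
disc(K) = 213 = 3·71, so p = 3 is ramified.

ramified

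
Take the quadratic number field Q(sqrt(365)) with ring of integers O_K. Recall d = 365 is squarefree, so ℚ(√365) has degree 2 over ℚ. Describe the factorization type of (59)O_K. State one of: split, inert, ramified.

365 mod 4 = 1, hence disc K = 365 and O_K = ℤ[(1+√365)/2].
disc(K) = 365 is not divisible by 59; 59 is unramified.
Compute (365/59) via Euler: 11^((59-1)/2) mod 59 = 58, so (365/59) = -1.
(365/59) = -1, so 59 is inert.

p is inert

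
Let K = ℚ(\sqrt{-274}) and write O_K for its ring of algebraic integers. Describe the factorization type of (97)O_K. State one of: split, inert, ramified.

p is inert

-274 mod 4 = 2, hence disc K = 4·(-274) = -1096 and O_K = ℤ[√-274].
disc(K) = -1096 is not divisible by 97; 97 is unramified.
Compute (-274/97) via Euler: 17^((97-1)/2) mod 97 = 96, so (-274/97) = -1.
d is a non-residue mod p, hence 97 remains inert in O_K.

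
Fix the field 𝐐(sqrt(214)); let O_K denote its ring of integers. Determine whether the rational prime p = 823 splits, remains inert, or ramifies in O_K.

Since 214 ≢ 1 mod 4, the ring of integers is ℤ[√214] with discriminant 4·214 = 856.
Since gcd(823, 856) = 1 the prime 823 does not ramify.
(214/823) = 214^411 mod 823 = 1, giving Legendre symbol 1.
(214/823) = 1, so 823 splits.

splits completely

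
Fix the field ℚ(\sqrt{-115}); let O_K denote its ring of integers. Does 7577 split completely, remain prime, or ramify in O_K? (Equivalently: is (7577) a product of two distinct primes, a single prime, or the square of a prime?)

-115 mod 4 = 1, hence disc K = -115 and O_K = ℤ[(1+√-115)/2].
Since gcd(7577, -115) = 1 the prime 7577 does not ramify.
(-115/7577) = 7462^3788 mod 7577 = 1, giving Legendre symbol 1.
d is a quadratic residue mod p, hence 7577 splits in O_K.

7577 splits in O_K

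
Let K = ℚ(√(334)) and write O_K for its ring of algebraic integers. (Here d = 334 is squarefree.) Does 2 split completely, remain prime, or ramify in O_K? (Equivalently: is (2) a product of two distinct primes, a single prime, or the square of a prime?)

334 mod 4 = 2, hence disc K = 4·334 = 1336 and O_K = ℤ[√334].
2 divides disc(K) = 1336, so 2 ramifies.

ramifies in O_K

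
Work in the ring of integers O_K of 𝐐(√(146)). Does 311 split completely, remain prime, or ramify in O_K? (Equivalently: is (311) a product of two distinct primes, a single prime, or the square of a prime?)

311 splits in O_K

Since 146 ≢ 1 mod 4, the ring of integers is ℤ[√146] with discriminant 4·146 = 584.
disc(K) = 584 is not divisible by 311; 311 is unramified.
Compute (146/311) via Euler: 146^((311-1)/2) mod 311 = 1, so (146/311) = 1.
(146/311) = 1, so 311 splits.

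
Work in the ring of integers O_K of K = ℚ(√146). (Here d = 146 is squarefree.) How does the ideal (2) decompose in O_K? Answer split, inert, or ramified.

d = 146 ≡ 2 (mod 4), so O_K = ℤ[√146] and disc(K) = 4d = 584.
disc(K) = 584 = 2·292, so p = 2 is ramified.

ramified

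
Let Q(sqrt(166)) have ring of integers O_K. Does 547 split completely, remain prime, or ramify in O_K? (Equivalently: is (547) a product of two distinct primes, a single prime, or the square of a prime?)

166 mod 4 = 2, hence disc K = 4·166 = 664 and O_K = ℤ[√166].
disc(K) = 664 is not divisible by 547; 547 is unramified.
Compute (166/547) via Euler: 166^((547-1)/2) mod 547 = 1, so (166/547) = 1.
(166/547) = 1, so 547 splits.

splits completely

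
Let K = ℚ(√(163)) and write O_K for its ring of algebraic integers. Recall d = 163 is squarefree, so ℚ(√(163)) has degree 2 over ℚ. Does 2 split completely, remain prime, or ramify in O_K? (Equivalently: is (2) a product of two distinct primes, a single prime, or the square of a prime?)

ramified

Since 163 ≢ 1 mod 4, the ring of integers is ℤ[√163] with discriminant 4·163 = 652.
2 divides disc(K) = 652, so 2 ramifies.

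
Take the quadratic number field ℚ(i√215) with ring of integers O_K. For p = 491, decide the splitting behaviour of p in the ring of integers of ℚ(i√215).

inert

-215 mod 4 = 1, hence disc K = -215 and O_K = ℤ[(1+√-215)/2].
491 ∤ -215, so 491 is unramified.
Compute (-215/491) via Euler: 276^((491-1)/2) mod 491 = 490, so (-215/491) = -1.
d is a non-residue mod p, hence 491 remains inert in O_K.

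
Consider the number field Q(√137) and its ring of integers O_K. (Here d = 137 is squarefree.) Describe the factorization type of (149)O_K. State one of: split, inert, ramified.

inert

137 mod 4 = 1, hence disc K = 137 and O_K = ℤ[(1+√137)/2].
Since gcd(149, 137) = 1 the prime 149 does not ramify.
Euler's criterion: 137^74 mod 149 = 148. Thus (137|149) = -1.
d is a non-residue mod p, hence 149 remains inert in O_K.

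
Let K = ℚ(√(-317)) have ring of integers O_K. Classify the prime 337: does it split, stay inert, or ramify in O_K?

Since -317 ≢ 1 mod 4, the ring of integers is ℤ[√-317] with discriminant 4·(-317) = -1268.
Since gcd(337, -1268) = 1 the prime 337 does not ramify.
(-317/337) = 20^168 mod 337 = 336, giving Legendre symbol -1.
(-317/337) = -1, so 337 is inert.

337 remains inert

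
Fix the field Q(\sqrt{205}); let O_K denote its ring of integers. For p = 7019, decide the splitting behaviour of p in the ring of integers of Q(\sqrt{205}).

split — (7019) = 𝔭₁𝔭₂ with 𝔭₁ ≠ 𝔭₂

Since 205 ≡ 1 mod 4, the ring of integers is ℤ[(1+√205)/2] with discriminant 205.
disc(K) = 205 is not divisible by 7019; 7019 is unramified.
Compute (205/7019) via Euler: 205^((7019-1)/2) mod 7019 = 1, so (205/7019) = 1.
(205/7019) = 1, so 7019 splits.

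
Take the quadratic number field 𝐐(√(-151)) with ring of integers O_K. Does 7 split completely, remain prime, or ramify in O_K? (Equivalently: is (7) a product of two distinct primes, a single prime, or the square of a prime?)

Since -151 ≡ 1 mod 4, the ring of integers is ℤ[(1+√-151)/2] with discriminant -151.
disc(K) = -151 is not divisible by 7; 7 is unramified.
(-151/7) = 3^3 mod 7 = 6, giving Legendre symbol -1.
d is a non-residue mod p, hence 7 remains inert in O_K.

remains prime (inert)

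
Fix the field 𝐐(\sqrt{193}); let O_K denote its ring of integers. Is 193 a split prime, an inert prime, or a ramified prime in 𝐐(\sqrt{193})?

p ramifies

Since 193 ≡ 1 mod 4, the ring of integers is ℤ[(1+√193)/2] with discriminant 193.
Ramification test: 193 | 193. The prime 193 ramifies in K.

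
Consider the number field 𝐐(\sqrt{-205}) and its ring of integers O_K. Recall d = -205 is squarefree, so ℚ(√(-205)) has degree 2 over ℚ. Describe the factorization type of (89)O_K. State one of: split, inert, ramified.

inert

Since -205 ≢ 1 mod 4, the ring of integers is ℤ[√-205] with discriminant 4·(-205) = -820.
Since gcd(89, -820) = 1 the prime 89 does not ramify.
Legendre symbol by Euler's criterion: (-205/89) ≡ (-205)^44 ≡ 88 (mod 89), i.e. (-205/89) = -1.
Legendre symbol -1 ⇒ 89 is inert.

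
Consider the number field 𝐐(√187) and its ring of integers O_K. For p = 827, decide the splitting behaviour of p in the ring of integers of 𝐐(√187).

d = 187 ≡ 3 (mod 4), so O_K = ℤ[√187] and disc(K) = 4d = 748.
disc(K) = 748 is not divisible by 827; 827 is unramified.
Compute (187/827) via Euler: 187^((827-1)/2) mod 827 = 826, so (187/827) = -1.
(187/827) = -1, so 827 is inert.

remains prime (inert)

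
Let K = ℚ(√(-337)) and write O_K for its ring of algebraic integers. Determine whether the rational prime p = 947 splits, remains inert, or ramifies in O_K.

-337 mod 4 = 3, hence disc K = 4·(-337) = -1348 and O_K = ℤ[√-337].
947 ∤ -1348, so 947 is unramified.
(-337/947) = 610^473 mod 947 = 946, giving Legendre symbol -1.
Legendre symbol -1 ⇒ 947 is inert.

p is inert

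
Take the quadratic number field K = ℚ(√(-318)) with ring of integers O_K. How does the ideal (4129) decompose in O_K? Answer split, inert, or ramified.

4129 remains inert

Since -318 ≢ 1 mod 4, the ring of integers is ℤ[√-318] with discriminant 4·(-318) = -1272.
4129 ∤ -1272, so 4129 is unramified.
Euler's criterion: (-318)^2064 mod 4129 = 4128. Thus (-318|4129) = -1.
d is a non-residue mod p, hence 4129 remains inert in O_K.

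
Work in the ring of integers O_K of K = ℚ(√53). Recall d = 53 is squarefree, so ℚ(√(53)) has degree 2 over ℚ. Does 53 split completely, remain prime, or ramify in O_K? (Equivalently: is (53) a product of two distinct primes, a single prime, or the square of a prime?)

ramified — (53) = 𝔭²

d = 53 ≡ 1 (mod 4), so O_K = ℤ[(1+√53)/2] and disc(K) = d = 53.
Ramification test: 53 | 53. The prime 53 ramifies in K.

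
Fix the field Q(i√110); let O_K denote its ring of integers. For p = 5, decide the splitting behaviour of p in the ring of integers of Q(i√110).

p ramifies

-110 mod 4 = 2, hence disc K = 4·(-110) = -440 and O_K = ℤ[√-110].
disc(K) = -440 = 5·(-88), so p = 5 is ramified.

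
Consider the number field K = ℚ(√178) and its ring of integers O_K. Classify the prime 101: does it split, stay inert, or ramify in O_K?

d = 178 ≡ 2 (mod 4), so O_K = ℤ[√178] and disc(K) = 4d = 712.
101 ∤ 712, so 101 is unramified.
(178/101) = 77^50 mod 101 = 1, giving Legendre symbol 1.
d is a quadratic residue mod p, hence 101 splits in O_K.

101 splits in O_K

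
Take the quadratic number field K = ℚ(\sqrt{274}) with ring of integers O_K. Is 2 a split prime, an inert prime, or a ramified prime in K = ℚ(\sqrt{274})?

Since 274 ≢ 1 mod 4, the ring of integers is ℤ[√274] with discriminant 4·274 = 1096.
Ramification test: 2 | 1096. The prime 2 ramifies in K.

p ramifies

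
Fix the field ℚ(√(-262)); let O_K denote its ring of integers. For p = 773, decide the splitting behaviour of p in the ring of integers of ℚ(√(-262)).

split — (773) = 𝔭₁𝔭₂ with 𝔭₁ ≠ 𝔭₂

Since -262 ≢ 1 mod 4, the ring of integers is ℤ[√-262] with discriminant 4·(-262) = -1048.
disc(K) = -1048 is not divisible by 773; 773 is unramified.
Legendre symbol by Euler's criterion: (-262/773) ≡ (-262)^386 ≡ 1 (mod 773), i.e. (-262/773) = 1.
d is a quadratic residue mod p, hence 773 splits in O_K.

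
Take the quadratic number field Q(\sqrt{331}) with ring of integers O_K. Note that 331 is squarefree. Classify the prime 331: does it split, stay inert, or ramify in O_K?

331 is ramified

331 mod 4 = 3, hence disc K = 4·331 = 1324 and O_K = ℤ[√331].
disc(K) = 1324 = 331·4, so p = 331 is ramified.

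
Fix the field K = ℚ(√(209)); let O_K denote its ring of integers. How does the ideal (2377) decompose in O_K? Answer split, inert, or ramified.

remains prime (inert)

Since 209 ≡ 1 mod 4, the ring of integers is ℤ[(1+√209)/2] with discriminant 209.
disc(K) = 209 is not divisible by 2377; 2377 is unramified.
Compute (209/2377) via Euler: 209^((2377-1)/2) mod 2377 = 2376, so (209/2377) = -1.
(209/2377) = -1, so 2377 is inert.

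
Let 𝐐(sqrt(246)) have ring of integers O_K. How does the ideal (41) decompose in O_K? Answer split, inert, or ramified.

246 mod 4 = 2, hence disc K = 4·246 = 984 and O_K = ℤ[√246].
41 divides disc(K) = 984, so 41 ramifies.

ramifies in O_K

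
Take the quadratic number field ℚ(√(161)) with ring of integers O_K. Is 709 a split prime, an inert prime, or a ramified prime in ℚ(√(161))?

inert — (709) stays prime in O_K

161 mod 4 = 1, hence disc K = 161 and O_K = ℤ[(1+√161)/2].
disc(K) = 161 is not divisible by 709; 709 is unramified.
Compute (161/709) via Euler: 161^((709-1)/2) mod 709 = 708, so (161/709) = -1.
d is a non-residue mod p, hence 709 remains inert in O_K.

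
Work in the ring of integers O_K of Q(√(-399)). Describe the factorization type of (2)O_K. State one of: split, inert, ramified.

split

Since -399 ≡ 1 mod 4, the ring of integers is ℤ[(1+√-399)/2] with discriminant -399.
2 ∤ -399, so 2 is unramified.
For p = 2 with d ≡ 1 (mod 4): d mod 8 = 1, so 2 splits.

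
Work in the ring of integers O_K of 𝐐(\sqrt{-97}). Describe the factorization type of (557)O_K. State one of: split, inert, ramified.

split

Since -97 ≢ 1 mod 4, the ring of integers is ℤ[√-97] with discriminant 4·(-97) = -388.
Since gcd(557, -388) = 1 the prime 557 does not ramify.
Legendre symbol by Euler's criterion: (-97/557) ≡ (-97)^278 ≡ 1 (mod 557), i.e. (-97/557) = 1.
Legendre symbol 1 ⇒ 557 is split.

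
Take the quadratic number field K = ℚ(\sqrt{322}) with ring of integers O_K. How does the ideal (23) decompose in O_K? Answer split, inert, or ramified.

ramified — (23) = 𝔭²

d = 322 ≡ 2 (mod 4), so O_K = ℤ[√322] and disc(K) = 4d = 1288.
disc(K) = 1288 = 23·56, so p = 23 is ramified.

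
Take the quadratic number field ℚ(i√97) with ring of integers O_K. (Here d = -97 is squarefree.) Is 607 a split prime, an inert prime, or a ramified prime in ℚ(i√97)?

remains prime (inert)

-97 mod 4 = 3, hence disc K = 4·(-97) = -388 and O_K = ℤ[√-97].
disc(K) = -388 is not divisible by 607; 607 is unramified.
Compute (-97/607) via Euler: 510^((607-1)/2) mod 607 = 606, so (-97/607) = -1.
Legendre symbol -1 ⇒ 607 is inert.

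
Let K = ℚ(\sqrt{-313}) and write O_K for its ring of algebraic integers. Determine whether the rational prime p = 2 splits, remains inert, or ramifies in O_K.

Since -313 ≢ 1 mod 4, the ring of integers is ℤ[√-313] with discriminant 4·(-313) = -1252.
2 divides disc(K) = -1252, so 2 ramifies.

p ramifies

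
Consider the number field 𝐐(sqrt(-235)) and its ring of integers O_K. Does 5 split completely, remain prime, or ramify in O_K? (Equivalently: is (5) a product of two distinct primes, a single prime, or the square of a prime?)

Since -235 ≡ 1 mod 4, the ring of integers is ℤ[(1+√-235)/2] with discriminant -235.
Ramification test: 5 | -235. The prime 5 ramifies in K.

ramifies in O_K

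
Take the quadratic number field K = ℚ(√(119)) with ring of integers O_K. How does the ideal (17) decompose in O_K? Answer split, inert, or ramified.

119 mod 4 = 3, hence disc K = 4·119 = 476 and O_K = ℤ[√119].
17 divides disc(K) = 476, so 17 ramifies.

ramified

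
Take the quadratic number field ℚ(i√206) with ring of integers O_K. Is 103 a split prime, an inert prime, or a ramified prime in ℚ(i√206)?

d = -206 ≡ 2 (mod 4), so O_K = ℤ[√-206] and disc(K) = 4d = -824.
disc(K) = -824 = 103·(-8), so p = 103 is ramified.

ramified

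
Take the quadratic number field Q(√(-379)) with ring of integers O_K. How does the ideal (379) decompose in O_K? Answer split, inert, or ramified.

ramified — (379) = 𝔭²

d = -379 ≡ 1 (mod 4), so O_K = ℤ[(1+√-379)/2] and disc(K) = d = -379.
Ramification test: 379 | -379. The prime 379 ramifies in K.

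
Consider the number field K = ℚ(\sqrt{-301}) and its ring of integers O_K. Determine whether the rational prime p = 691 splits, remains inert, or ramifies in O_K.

-301 mod 4 = 3, hence disc K = 4·(-301) = -1204 and O_K = ℤ[√-301].
disc(K) = -1204 is not divisible by 691; 691 is unramified.
(-301/691) = 390^345 mod 691 = 690, giving Legendre symbol -1.
d is a non-residue mod p, hence 691 remains inert in O_K.

inert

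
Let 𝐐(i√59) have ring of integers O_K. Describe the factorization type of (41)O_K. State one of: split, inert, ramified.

Since -59 ≡ 1 mod 4, the ring of integers is ℤ[(1+√-59)/2] with discriminant -59.
Since gcd(41, -59) = 1 the prime 41 does not ramify.
Euler's criterion: (-59)^20 mod 41 = 1. Thus (-59|41) = 1.
(-59/41) = 1, so 41 splits.

41 splits in O_K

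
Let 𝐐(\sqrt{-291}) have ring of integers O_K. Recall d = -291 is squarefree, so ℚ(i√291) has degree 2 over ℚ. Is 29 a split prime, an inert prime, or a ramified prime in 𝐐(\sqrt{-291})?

split

d = -291 ≡ 1 (mod 4), so O_K = ℤ[(1+√-291)/2] and disc(K) = d = -291.
disc(K) = -291 is not divisible by 29; 29 is unramified.
Euler's criterion: (-291)^14 mod 29 = 1. Thus (-291|29) = 1.
(-291/29) = 1, so 29 splits.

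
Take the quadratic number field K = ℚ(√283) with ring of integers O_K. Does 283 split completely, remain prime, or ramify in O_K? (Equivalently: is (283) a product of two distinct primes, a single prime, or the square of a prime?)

283 mod 4 = 3, hence disc K = 4·283 = 1132 and O_K = ℤ[√283].
Ramification test: 283 | 1132. The prime 283 ramifies in K.

ramified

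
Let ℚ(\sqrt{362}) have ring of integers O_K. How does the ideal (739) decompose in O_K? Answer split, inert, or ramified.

362 mod 4 = 2, hence disc K = 4·362 = 1448 and O_K = ℤ[√362].
739 ∤ 1448, so 739 is unramified.
Compute (362/739) via Euler: 362^((739-1)/2) mod 739 = 738, so (362/739) = -1.
(362/739) = -1, so 739 is inert.

remains prime (inert)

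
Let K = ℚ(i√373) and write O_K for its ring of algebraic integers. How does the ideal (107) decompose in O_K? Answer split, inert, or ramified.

107 remains inert

Since -373 ≢ 1 mod 4, the ring of integers is ℤ[√-373] with discriminant 4·(-373) = -1492.
107 ∤ -1492, so 107 is unramified.
Compute (-373/107) via Euler: 55^((107-1)/2) mod 107 = 106, so (-373/107) = -1.
(-373/107) = -1, so 107 is inert.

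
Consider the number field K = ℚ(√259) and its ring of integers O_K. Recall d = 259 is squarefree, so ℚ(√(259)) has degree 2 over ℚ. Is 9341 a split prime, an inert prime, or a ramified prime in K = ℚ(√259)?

Since 259 ≢ 1 mod 4, the ring of integers is ℤ[√259] with discriminant 4·259 = 1036.
Since gcd(9341, 1036) = 1 the prime 9341 does not ramify.
Compute (259/9341) via Euler: 259^((9341-1)/2) mod 9341 = 1, so (259/9341) = 1.
(259/9341) = 1, so 9341 splits.

9341 splits in O_K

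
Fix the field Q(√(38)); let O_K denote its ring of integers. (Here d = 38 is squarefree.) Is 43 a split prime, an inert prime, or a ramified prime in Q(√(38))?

d = 38 ≡ 2 (mod 4), so O_K = ℤ[√38] and disc(K) = 4d = 152.
43 ∤ 152, so 43 is unramified.
Legendre symbol by Euler's criterion: (38/43) ≡ 38^21 ≡ 1 (mod 43), i.e. (38/43) = 1.
d is a quadratic residue mod p, hence 43 splits in O_K.

split — (43) = 𝔭₁𝔭₂ with 𝔭₁ ≠ 𝔭₂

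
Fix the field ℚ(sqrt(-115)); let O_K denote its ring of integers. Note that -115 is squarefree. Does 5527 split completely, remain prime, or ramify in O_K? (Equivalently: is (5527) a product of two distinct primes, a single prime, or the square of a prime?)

-115 mod 4 = 1, hence disc K = -115 and O_K = ℤ[(1+√-115)/2].
Since gcd(5527, -115) = 1 the prime 5527 does not ramify.
Legendre symbol by Euler's criterion: (-115/5527) ≡ (-115)^2763 ≡ 1 (mod 5527), i.e. (-115/5527) = 1.
Legendre symbol 1 ⇒ 5527 is split.

splits completely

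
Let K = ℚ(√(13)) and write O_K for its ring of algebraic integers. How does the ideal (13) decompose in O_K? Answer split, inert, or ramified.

ramified — (13) = 𝔭²

Since 13 ≡ 1 mod 4, the ring of integers is ℤ[(1+√13)/2] with discriminant 13.
Ramification test: 13 | 13. The prime 13 ramifies in K.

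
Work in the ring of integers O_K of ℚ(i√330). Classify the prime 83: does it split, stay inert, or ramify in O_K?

d = -330 ≡ 2 (mod 4), so O_K = ℤ[√-330] and disc(K) = 4d = -1320.
disc(K) = -1320 is not divisible by 83; 83 is unramified.
Euler's criterion: (-330)^41 mod 83 = 82. Thus (-330|83) = -1.
Legendre symbol -1 ⇒ 83 is inert.

inert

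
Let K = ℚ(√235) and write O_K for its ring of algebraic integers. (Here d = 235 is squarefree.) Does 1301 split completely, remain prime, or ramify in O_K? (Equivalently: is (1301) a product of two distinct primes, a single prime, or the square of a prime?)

split — (1301) = 𝔭₁𝔭₂ with 𝔭₁ ≠ 𝔭₂

235 mod 4 = 3, hence disc K = 4·235 = 940 and O_K = ℤ[√235].
1301 ∤ 940, so 1301 is unramified.
Legendre symbol by Euler's criterion: (235/1301) ≡ 235^650 ≡ 1 (mod 1301), i.e. (235/1301) = 1.
(235/1301) = 1, so 1301 splits.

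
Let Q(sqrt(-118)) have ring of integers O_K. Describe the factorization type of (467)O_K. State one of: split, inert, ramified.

split

Since -118 ≢ 1 mod 4, the ring of integers is ℤ[√-118] with discriminant 4·(-118) = -472.
467 ∤ -472, so 467 is unramified.
Legendre symbol by Euler's criterion: (-118/467) ≡ (-118)^233 ≡ 1 (mod 467), i.e. (-118/467) = 1.
(-118/467) = 1, so 467 splits.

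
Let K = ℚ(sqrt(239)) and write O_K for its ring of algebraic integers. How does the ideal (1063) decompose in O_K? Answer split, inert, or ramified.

splits completely

239 mod 4 = 3, hence disc K = 4·239 = 956 and O_K = ℤ[√239].
disc(K) = 956 is not divisible by 1063; 1063 is unramified.
Compute (239/1063) via Euler: 239^((1063-1)/2) mod 1063 = 1, so (239/1063) = 1.
Legendre symbol 1 ⇒ 1063 is split.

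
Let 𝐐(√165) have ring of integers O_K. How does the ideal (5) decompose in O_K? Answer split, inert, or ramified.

p ramifies

Since 165 ≡ 1 mod 4, the ring of integers is ℤ[(1+√165)/2] with discriminant 165.
Ramification test: 5 | 165. The prime 5 ramifies in K.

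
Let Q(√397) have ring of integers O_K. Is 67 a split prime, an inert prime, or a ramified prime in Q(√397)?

split — (67) = 𝔭₁𝔭₂ with 𝔭₁ ≠ 𝔭₂

Since 397 ≡ 1 mod 4, the ring of integers is ℤ[(1+√397)/2] with discriminant 397.
disc(K) = 397 is not divisible by 67; 67 is unramified.
(397/67) = 62^33 mod 67 = 1, giving Legendre symbol 1.
Legendre symbol 1 ⇒ 67 is split.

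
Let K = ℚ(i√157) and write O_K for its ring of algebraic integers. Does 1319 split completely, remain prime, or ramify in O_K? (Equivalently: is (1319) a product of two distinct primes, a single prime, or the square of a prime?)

Since -157 ≢ 1 mod 4, the ring of integers is ℤ[√-157] with discriminant 4·(-157) = -628.
Since gcd(1319, -628) = 1 the prime 1319 does not ramify.
Compute (-157/1319) via Euler: 1162^((1319-1)/2) mod 1319 = 1, so (-157/1319) = 1.
(-157/1319) = 1, so 1319 splits.

split — (1319) = 𝔭₁𝔭₂ with 𝔭₁ ≠ 𝔭₂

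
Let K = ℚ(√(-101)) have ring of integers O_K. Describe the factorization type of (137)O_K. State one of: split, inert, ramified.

Since -101 ≢ 1 mod 4, the ring of integers is ℤ[√-101] with discriminant 4·(-101) = -404.
137 ∤ -404, so 137 is unramified.
Euler's criterion: (-101)^68 mod 137 = 1. Thus (-101|137) = 1.
(-101/137) = 1, so 137 splits.

splits completely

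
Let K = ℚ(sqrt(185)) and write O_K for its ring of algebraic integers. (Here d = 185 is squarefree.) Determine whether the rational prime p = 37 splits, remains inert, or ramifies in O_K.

ramified

185 mod 4 = 1, hence disc K = 185 and O_K = ℤ[(1+√185)/2].
Ramification test: 37 | 185. The prime 37 ramifies in K.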